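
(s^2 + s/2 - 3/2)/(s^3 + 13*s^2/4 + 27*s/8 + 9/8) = 4*(s - 1)/(4*s^2 + 7*s + 3)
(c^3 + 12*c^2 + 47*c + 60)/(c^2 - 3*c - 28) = (c^2 + 8*c + 15)/(c - 7)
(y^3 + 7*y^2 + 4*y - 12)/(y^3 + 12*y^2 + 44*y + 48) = (y - 1)/(y + 4)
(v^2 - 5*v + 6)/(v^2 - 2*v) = (v - 3)/v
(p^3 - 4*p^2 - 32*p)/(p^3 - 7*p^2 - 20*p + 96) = p/(p - 3)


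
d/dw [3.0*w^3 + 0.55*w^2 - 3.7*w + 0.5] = 9.0*w^2 + 1.1*w - 3.7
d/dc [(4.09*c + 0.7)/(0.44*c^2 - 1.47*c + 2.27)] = (-1.7996*c^2 - 0.616*c + 10.3133)/(0.1936*c^4 - 1.2936*c^3 + 4.1585*c^2 - 6.6738*c + 5.1529)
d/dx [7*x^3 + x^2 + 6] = x*(21*x + 2)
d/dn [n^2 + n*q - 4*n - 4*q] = 2*n + q - 4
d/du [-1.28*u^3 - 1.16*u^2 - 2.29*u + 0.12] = -3.84*u^2 - 2.32*u - 2.29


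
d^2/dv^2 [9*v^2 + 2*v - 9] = 18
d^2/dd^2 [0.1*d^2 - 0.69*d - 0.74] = 0.200000000000000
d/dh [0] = 0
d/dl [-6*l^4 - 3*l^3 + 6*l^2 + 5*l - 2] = -24*l^3 - 9*l^2 + 12*l + 5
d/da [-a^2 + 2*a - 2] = 2 - 2*a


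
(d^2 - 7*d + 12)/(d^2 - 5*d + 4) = (d - 3)/(d - 1)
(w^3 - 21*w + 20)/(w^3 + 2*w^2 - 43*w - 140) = (w^2 - 5*w + 4)/(w^2 - 3*w - 28)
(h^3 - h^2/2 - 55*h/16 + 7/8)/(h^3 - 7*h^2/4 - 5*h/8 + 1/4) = (4*h + 7)/(2*(2*h + 1))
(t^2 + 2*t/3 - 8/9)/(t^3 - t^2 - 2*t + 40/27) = 3/(3*t - 5)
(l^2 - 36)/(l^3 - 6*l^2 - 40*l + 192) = (l - 6)/(l^2 - 12*l + 32)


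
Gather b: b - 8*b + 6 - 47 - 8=-7*b - 49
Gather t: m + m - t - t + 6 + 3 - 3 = 2*m - 2*t + 6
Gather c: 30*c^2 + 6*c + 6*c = 30*c^2 + 12*c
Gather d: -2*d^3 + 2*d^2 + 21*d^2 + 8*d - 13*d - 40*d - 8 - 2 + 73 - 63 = -2*d^3 + 23*d^2 - 45*d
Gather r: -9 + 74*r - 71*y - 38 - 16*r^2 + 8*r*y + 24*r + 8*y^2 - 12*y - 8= -16*r^2 + r*(8*y + 98) + 8*y^2 - 83*y - 55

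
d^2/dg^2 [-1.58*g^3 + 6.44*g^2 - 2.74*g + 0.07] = 12.88 - 9.48*g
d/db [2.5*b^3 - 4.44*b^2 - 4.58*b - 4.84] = 7.5*b^2 - 8.88*b - 4.58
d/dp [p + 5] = 1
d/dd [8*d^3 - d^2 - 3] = 2*d*(12*d - 1)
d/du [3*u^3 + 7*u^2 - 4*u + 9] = 9*u^2 + 14*u - 4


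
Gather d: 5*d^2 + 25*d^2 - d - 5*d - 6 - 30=30*d^2 - 6*d - 36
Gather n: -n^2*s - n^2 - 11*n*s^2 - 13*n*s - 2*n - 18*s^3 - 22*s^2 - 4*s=n^2*(-s - 1) + n*(-11*s^2 - 13*s - 2) - 18*s^3 - 22*s^2 - 4*s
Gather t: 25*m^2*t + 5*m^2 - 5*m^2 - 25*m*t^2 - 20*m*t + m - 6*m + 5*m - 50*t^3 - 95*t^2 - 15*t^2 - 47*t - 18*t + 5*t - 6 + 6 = -50*t^3 + t^2*(-25*m - 110) + t*(25*m^2 - 20*m - 60)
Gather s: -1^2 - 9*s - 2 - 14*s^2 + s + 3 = -14*s^2 - 8*s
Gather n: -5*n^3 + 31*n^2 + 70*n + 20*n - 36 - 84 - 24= -5*n^3 + 31*n^2 + 90*n - 144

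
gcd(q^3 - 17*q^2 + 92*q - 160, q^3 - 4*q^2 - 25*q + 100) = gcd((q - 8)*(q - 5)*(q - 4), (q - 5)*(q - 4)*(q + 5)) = q^2 - 9*q + 20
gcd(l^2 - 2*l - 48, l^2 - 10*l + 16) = l - 8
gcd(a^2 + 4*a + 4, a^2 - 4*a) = 1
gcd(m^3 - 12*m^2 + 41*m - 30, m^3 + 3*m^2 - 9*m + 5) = m - 1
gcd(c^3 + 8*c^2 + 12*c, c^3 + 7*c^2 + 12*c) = c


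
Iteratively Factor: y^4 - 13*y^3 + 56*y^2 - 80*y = (y - 4)*(y^3 - 9*y^2 + 20*y) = y*(y - 4)*(y^2 - 9*y + 20) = y*(y - 5)*(y - 4)*(y - 4)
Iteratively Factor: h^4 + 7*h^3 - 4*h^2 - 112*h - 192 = (h - 4)*(h^3 + 11*h^2 + 40*h + 48) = (h - 4)*(h + 3)*(h^2 + 8*h + 16) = (h - 4)*(h + 3)*(h + 4)*(h + 4)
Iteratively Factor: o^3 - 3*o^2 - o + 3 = (o - 1)*(o^2 - 2*o - 3) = (o - 3)*(o - 1)*(o + 1)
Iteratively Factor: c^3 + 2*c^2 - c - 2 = (c + 2)*(c^2 - 1) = (c - 1)*(c + 2)*(c + 1)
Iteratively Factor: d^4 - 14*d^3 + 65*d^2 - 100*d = (d - 5)*(d^3 - 9*d^2 + 20*d) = (d - 5)*(d - 4)*(d^2 - 5*d) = d*(d - 5)*(d - 4)*(d - 5)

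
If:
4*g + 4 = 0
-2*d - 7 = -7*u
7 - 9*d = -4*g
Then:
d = 1/3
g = -1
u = 23/21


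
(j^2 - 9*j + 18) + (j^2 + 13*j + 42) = 2*j^2 + 4*j + 60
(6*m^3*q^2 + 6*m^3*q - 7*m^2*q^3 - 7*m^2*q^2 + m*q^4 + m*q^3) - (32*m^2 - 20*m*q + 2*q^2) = 6*m^3*q^2 + 6*m^3*q - 7*m^2*q^3 - 7*m^2*q^2 - 32*m^2 + m*q^4 + m*q^3 + 20*m*q - 2*q^2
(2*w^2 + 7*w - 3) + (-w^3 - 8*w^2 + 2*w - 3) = -w^3 - 6*w^2 + 9*w - 6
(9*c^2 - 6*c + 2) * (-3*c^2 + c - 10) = -27*c^4 + 27*c^3 - 102*c^2 + 62*c - 20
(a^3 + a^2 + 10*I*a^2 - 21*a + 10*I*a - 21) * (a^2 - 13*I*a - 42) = a^5 + a^4 - 3*I*a^4 + 67*a^3 - 3*I*a^3 + 67*a^2 - 147*I*a^2 + 882*a - 147*I*a + 882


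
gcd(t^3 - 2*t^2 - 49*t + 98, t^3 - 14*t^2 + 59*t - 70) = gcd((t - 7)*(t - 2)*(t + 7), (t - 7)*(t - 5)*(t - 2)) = t^2 - 9*t + 14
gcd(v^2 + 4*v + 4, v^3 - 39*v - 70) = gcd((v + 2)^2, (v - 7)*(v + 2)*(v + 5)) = v + 2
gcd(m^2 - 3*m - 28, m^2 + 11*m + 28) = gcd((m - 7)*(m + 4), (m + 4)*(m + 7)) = m + 4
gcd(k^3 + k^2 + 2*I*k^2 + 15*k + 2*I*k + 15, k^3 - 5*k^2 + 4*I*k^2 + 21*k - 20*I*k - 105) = k - 3*I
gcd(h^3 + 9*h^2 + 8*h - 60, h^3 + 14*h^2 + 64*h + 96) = h + 6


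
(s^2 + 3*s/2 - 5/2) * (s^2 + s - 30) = s^4 + 5*s^3/2 - 31*s^2 - 95*s/2 + 75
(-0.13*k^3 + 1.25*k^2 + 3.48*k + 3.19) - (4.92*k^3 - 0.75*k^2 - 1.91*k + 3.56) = -5.05*k^3 + 2.0*k^2 + 5.39*k - 0.37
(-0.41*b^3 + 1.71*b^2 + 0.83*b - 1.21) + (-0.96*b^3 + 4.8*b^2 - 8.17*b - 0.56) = -1.37*b^3 + 6.51*b^2 - 7.34*b - 1.77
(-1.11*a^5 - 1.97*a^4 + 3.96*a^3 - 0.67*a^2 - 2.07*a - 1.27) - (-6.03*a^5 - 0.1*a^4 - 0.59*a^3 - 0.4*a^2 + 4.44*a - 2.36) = 4.92*a^5 - 1.87*a^4 + 4.55*a^3 - 0.27*a^2 - 6.51*a + 1.09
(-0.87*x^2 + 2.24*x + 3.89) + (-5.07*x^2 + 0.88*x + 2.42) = -5.94*x^2 + 3.12*x + 6.31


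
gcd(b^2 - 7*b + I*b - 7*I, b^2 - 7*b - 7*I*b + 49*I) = b - 7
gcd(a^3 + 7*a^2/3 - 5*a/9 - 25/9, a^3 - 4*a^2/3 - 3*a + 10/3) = a^2 + 2*a/3 - 5/3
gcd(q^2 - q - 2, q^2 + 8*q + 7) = q + 1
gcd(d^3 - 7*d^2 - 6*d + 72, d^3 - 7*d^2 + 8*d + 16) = d - 4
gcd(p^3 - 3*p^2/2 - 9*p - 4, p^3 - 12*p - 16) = p^2 - 2*p - 8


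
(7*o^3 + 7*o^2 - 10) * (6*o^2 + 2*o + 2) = 42*o^5 + 56*o^4 + 28*o^3 - 46*o^2 - 20*o - 20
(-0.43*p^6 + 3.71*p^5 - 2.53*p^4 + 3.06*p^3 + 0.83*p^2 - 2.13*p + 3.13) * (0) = 0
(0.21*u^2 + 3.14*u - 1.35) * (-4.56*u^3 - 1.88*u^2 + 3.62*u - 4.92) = -0.9576*u^5 - 14.7132*u^4 + 1.013*u^3 + 12.8716*u^2 - 20.3358*u + 6.642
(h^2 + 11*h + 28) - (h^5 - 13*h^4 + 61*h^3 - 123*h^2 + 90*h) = -h^5 + 13*h^4 - 61*h^3 + 124*h^2 - 79*h + 28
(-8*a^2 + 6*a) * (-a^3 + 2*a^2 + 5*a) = 8*a^5 - 22*a^4 - 28*a^3 + 30*a^2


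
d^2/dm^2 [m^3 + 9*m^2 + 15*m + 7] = 6*m + 18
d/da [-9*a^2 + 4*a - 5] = 4 - 18*a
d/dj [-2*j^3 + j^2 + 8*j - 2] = -6*j^2 + 2*j + 8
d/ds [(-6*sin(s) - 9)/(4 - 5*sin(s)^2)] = 6*(-15*sin(s) + 5*cos(s)^2 - 9)*cos(s)/(5*sin(s)^2 - 4)^2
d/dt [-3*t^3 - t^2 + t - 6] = -9*t^2 - 2*t + 1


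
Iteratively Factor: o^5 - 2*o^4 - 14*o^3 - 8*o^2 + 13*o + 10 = (o - 1)*(o^4 - o^3 - 15*o^2 - 23*o - 10) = (o - 1)*(o + 2)*(o^3 - 3*o^2 - 9*o - 5) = (o - 1)*(o + 1)*(o + 2)*(o^2 - 4*o - 5) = (o - 5)*(o - 1)*(o + 1)*(o + 2)*(o + 1)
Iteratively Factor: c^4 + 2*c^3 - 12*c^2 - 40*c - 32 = (c + 2)*(c^3 - 12*c - 16) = (c + 2)^2*(c^2 - 2*c - 8) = (c + 2)^3*(c - 4)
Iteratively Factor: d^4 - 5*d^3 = (d)*(d^3 - 5*d^2) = d^2*(d^2 - 5*d) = d^2*(d - 5)*(d)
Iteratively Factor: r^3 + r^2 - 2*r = (r + 2)*(r^2 - r) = r*(r + 2)*(r - 1)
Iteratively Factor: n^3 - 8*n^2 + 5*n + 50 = (n - 5)*(n^2 - 3*n - 10) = (n - 5)^2*(n + 2)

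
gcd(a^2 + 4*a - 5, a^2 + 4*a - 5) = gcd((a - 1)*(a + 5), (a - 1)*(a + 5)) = a^2 + 4*a - 5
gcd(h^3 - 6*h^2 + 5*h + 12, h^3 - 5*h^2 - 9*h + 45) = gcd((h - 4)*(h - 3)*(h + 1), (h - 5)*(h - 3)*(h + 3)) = h - 3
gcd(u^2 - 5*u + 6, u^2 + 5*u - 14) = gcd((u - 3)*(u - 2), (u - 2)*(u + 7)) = u - 2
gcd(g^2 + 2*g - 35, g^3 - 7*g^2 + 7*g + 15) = g - 5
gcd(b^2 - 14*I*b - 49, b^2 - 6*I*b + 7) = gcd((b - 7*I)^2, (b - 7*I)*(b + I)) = b - 7*I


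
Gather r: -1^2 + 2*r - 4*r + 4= 3 - 2*r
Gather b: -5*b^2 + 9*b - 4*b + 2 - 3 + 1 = -5*b^2 + 5*b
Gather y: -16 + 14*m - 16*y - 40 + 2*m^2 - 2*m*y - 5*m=2*m^2 + 9*m + y*(-2*m - 16) - 56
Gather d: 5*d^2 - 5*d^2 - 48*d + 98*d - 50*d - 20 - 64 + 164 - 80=0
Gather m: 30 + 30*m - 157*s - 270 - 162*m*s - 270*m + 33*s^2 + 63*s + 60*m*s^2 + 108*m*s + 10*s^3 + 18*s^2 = m*(60*s^2 - 54*s - 240) + 10*s^3 + 51*s^2 - 94*s - 240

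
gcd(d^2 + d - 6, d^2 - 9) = d + 3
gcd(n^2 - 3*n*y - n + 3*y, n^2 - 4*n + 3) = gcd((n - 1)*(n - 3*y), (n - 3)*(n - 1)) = n - 1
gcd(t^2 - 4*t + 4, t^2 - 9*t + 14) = t - 2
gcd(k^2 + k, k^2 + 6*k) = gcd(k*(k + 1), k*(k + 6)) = k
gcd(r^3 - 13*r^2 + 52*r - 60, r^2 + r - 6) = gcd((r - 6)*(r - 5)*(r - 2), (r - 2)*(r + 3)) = r - 2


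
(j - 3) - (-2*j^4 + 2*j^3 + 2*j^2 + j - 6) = 2*j^4 - 2*j^3 - 2*j^2 + 3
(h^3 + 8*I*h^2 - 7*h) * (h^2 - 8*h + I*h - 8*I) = h^5 - 8*h^4 + 9*I*h^4 - 15*h^3 - 72*I*h^3 + 120*h^2 - 7*I*h^2 + 56*I*h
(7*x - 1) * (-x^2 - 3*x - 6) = -7*x^3 - 20*x^2 - 39*x + 6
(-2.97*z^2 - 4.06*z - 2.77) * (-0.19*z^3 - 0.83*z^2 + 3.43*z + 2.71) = 0.5643*z^5 + 3.2365*z^4 - 6.291*z^3 - 19.6754*z^2 - 20.5037*z - 7.5067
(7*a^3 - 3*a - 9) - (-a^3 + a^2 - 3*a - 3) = 8*a^3 - a^2 - 6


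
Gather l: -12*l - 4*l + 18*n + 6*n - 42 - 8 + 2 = -16*l + 24*n - 48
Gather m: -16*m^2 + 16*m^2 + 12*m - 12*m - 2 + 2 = 0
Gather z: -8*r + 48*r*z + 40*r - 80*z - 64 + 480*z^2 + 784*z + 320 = 32*r + 480*z^2 + z*(48*r + 704) + 256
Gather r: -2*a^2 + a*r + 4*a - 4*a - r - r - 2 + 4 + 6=-2*a^2 + r*(a - 2) + 8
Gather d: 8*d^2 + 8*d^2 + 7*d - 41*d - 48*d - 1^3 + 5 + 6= 16*d^2 - 82*d + 10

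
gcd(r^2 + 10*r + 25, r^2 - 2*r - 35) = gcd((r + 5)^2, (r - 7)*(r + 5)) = r + 5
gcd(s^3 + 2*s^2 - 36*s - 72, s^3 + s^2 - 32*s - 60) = s^2 - 4*s - 12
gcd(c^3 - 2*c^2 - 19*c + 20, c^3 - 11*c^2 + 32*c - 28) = 1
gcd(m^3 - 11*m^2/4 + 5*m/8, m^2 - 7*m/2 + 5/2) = m - 5/2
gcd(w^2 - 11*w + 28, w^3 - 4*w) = 1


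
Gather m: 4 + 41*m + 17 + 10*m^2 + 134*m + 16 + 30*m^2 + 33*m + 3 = 40*m^2 + 208*m + 40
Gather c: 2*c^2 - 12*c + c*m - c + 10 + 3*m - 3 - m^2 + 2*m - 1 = 2*c^2 + c*(m - 13) - m^2 + 5*m + 6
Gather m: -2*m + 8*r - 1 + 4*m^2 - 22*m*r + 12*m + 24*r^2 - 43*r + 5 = 4*m^2 + m*(10 - 22*r) + 24*r^2 - 35*r + 4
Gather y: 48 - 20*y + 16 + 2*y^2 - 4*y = 2*y^2 - 24*y + 64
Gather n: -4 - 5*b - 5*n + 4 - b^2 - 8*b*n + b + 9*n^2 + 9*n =-b^2 - 4*b + 9*n^2 + n*(4 - 8*b)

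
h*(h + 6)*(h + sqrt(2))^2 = h^4 + 2*sqrt(2)*h^3 + 6*h^3 + 2*h^2 + 12*sqrt(2)*h^2 + 12*h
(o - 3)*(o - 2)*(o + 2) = o^3 - 3*o^2 - 4*o + 12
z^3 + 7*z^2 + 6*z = z*(z + 1)*(z + 6)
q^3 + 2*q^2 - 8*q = q*(q - 2)*(q + 4)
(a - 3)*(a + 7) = a^2 + 4*a - 21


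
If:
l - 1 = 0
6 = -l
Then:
No Solution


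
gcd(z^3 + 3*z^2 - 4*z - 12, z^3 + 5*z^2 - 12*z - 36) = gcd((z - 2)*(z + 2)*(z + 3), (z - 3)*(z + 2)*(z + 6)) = z + 2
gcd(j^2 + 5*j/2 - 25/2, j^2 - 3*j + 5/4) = j - 5/2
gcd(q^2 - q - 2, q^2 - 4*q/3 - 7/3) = q + 1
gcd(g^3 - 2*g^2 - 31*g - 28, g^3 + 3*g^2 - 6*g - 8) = g^2 + 5*g + 4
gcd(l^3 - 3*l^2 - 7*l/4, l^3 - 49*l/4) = l^2 - 7*l/2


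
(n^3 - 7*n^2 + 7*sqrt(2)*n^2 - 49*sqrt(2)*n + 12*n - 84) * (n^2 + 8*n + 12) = n^5 + n^4 + 7*sqrt(2)*n^4 - 32*n^3 + 7*sqrt(2)*n^3 - 308*sqrt(2)*n^2 - 72*n^2 - 588*sqrt(2)*n - 528*n - 1008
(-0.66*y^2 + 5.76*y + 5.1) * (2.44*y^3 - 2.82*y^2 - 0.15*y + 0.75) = -1.6104*y^5 + 15.9156*y^4 - 3.7002*y^3 - 15.741*y^2 + 3.555*y + 3.825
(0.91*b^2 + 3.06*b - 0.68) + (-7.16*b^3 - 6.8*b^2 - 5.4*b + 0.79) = -7.16*b^3 - 5.89*b^2 - 2.34*b + 0.11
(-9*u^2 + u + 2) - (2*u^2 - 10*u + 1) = -11*u^2 + 11*u + 1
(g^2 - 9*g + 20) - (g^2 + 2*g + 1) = 19 - 11*g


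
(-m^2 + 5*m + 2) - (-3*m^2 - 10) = 2*m^2 + 5*m + 12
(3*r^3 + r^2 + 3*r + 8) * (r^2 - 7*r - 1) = 3*r^5 - 20*r^4 - 7*r^3 - 14*r^2 - 59*r - 8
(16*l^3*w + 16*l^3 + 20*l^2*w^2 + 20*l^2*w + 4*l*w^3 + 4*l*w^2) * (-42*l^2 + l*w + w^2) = -672*l^5*w - 672*l^5 - 824*l^4*w^2 - 824*l^4*w - 132*l^3*w^3 - 132*l^3*w^2 + 24*l^2*w^4 + 24*l^2*w^3 + 4*l*w^5 + 4*l*w^4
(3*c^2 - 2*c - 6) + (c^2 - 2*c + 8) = 4*c^2 - 4*c + 2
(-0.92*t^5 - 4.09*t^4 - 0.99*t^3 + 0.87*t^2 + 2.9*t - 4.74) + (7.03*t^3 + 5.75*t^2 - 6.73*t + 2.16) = -0.92*t^5 - 4.09*t^4 + 6.04*t^3 + 6.62*t^2 - 3.83*t - 2.58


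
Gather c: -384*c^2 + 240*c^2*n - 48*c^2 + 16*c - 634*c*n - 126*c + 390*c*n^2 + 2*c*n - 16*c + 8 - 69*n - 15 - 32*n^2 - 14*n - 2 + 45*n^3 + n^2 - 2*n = c^2*(240*n - 432) + c*(390*n^2 - 632*n - 126) + 45*n^3 - 31*n^2 - 85*n - 9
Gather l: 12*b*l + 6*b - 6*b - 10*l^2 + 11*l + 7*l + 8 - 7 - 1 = -10*l^2 + l*(12*b + 18)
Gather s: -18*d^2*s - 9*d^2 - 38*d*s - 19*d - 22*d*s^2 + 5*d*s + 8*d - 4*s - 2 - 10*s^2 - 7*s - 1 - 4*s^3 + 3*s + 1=-9*d^2 - 11*d - 4*s^3 + s^2*(-22*d - 10) + s*(-18*d^2 - 33*d - 8) - 2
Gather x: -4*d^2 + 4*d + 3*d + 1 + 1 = -4*d^2 + 7*d + 2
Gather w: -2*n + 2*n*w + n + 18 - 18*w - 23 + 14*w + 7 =-n + w*(2*n - 4) + 2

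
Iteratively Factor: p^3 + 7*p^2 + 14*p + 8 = (p + 1)*(p^2 + 6*p + 8) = (p + 1)*(p + 2)*(p + 4)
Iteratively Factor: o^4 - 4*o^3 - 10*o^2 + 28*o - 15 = (o + 3)*(o^3 - 7*o^2 + 11*o - 5) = (o - 1)*(o + 3)*(o^2 - 6*o + 5) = (o - 5)*(o - 1)*(o + 3)*(o - 1)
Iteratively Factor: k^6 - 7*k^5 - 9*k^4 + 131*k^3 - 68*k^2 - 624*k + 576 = (k + 3)*(k^5 - 10*k^4 + 21*k^3 + 68*k^2 - 272*k + 192) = (k - 1)*(k + 3)*(k^4 - 9*k^3 + 12*k^2 + 80*k - 192) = (k - 4)*(k - 1)*(k + 3)*(k^3 - 5*k^2 - 8*k + 48) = (k - 4)*(k - 1)*(k + 3)^2*(k^2 - 8*k + 16) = (k - 4)^2*(k - 1)*(k + 3)^2*(k - 4)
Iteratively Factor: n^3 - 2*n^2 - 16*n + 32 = (n - 4)*(n^2 + 2*n - 8) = (n - 4)*(n + 4)*(n - 2)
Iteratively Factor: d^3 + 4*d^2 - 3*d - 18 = (d - 2)*(d^2 + 6*d + 9) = (d - 2)*(d + 3)*(d + 3)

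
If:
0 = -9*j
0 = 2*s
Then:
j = 0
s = 0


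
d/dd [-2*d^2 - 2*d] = -4*d - 2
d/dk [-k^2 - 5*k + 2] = -2*k - 5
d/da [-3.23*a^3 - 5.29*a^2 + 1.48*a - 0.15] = -9.69*a^2 - 10.58*a + 1.48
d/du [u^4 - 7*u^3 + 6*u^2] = u*(4*u^2 - 21*u + 12)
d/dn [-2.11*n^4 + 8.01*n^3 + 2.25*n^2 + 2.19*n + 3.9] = -8.44*n^3 + 24.03*n^2 + 4.5*n + 2.19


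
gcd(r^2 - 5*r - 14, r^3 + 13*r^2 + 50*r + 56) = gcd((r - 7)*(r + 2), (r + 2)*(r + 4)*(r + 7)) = r + 2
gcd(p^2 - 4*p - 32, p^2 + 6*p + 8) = p + 4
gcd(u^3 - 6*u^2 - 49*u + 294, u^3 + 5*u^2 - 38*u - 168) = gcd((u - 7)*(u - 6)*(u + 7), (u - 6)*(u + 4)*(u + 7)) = u^2 + u - 42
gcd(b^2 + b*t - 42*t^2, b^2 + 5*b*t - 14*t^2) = b + 7*t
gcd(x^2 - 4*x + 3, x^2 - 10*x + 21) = x - 3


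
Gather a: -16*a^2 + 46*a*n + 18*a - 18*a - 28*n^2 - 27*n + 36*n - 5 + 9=-16*a^2 + 46*a*n - 28*n^2 + 9*n + 4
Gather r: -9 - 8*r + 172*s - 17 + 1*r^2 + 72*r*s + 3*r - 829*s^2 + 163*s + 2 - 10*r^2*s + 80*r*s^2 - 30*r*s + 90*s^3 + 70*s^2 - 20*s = r^2*(1 - 10*s) + r*(80*s^2 + 42*s - 5) + 90*s^3 - 759*s^2 + 315*s - 24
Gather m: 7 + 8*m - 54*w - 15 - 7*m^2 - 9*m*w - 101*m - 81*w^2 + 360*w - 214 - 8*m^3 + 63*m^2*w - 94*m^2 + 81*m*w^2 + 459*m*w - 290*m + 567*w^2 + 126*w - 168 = -8*m^3 + m^2*(63*w - 101) + m*(81*w^2 + 450*w - 383) + 486*w^2 + 432*w - 390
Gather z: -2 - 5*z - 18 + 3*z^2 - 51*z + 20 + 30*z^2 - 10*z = 33*z^2 - 66*z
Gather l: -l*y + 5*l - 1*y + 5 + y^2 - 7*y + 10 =l*(5 - y) + y^2 - 8*y + 15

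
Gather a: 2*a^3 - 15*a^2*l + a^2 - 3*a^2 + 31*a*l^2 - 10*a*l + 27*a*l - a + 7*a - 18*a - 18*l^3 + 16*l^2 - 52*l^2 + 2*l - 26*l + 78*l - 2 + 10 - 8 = 2*a^3 + a^2*(-15*l - 2) + a*(31*l^2 + 17*l - 12) - 18*l^3 - 36*l^2 + 54*l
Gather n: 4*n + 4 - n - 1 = 3*n + 3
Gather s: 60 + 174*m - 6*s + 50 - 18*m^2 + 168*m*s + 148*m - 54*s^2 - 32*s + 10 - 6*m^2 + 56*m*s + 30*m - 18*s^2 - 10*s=-24*m^2 + 352*m - 72*s^2 + s*(224*m - 48) + 120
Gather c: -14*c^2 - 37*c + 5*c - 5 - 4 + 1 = -14*c^2 - 32*c - 8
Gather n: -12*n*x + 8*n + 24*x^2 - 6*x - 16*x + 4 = n*(8 - 12*x) + 24*x^2 - 22*x + 4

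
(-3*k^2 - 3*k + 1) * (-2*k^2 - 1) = 6*k^4 + 6*k^3 + k^2 + 3*k - 1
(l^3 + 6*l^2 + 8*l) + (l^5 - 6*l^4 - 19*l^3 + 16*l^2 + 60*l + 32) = l^5 - 6*l^4 - 18*l^3 + 22*l^2 + 68*l + 32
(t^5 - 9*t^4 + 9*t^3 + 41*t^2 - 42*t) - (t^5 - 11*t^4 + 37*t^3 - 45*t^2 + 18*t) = 2*t^4 - 28*t^3 + 86*t^2 - 60*t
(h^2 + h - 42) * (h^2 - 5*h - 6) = h^4 - 4*h^3 - 53*h^2 + 204*h + 252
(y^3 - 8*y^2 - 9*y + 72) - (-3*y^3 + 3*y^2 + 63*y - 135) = 4*y^3 - 11*y^2 - 72*y + 207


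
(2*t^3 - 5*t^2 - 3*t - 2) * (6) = 12*t^3 - 30*t^2 - 18*t - 12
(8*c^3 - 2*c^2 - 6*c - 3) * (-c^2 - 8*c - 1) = -8*c^5 - 62*c^4 + 14*c^3 + 53*c^2 + 30*c + 3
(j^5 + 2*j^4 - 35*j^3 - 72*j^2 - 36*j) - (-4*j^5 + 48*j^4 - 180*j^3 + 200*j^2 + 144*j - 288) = 5*j^5 - 46*j^4 + 145*j^3 - 272*j^2 - 180*j + 288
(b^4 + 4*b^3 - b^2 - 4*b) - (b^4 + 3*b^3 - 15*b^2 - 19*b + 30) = b^3 + 14*b^2 + 15*b - 30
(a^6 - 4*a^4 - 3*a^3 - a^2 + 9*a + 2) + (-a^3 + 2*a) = a^6 - 4*a^4 - 4*a^3 - a^2 + 11*a + 2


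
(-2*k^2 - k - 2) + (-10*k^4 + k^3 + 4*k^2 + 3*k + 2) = -10*k^4 + k^3 + 2*k^2 + 2*k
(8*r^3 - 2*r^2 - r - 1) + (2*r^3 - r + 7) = 10*r^3 - 2*r^2 - 2*r + 6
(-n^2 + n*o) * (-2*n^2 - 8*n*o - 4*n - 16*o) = 2*n^4 + 6*n^3*o + 4*n^3 - 8*n^2*o^2 + 12*n^2*o - 16*n*o^2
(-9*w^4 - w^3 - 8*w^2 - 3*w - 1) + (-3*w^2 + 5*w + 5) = -9*w^4 - w^3 - 11*w^2 + 2*w + 4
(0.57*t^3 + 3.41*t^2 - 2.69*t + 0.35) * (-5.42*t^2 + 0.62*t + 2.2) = -3.0894*t^5 - 18.1288*t^4 + 17.948*t^3 + 3.9372*t^2 - 5.701*t + 0.77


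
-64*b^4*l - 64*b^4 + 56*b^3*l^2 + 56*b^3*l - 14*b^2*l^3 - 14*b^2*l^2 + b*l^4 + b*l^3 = (-8*b + l)*(-4*b + l)*(-2*b + l)*(b*l + b)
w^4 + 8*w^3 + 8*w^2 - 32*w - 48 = (w - 2)*(w + 2)^2*(w + 6)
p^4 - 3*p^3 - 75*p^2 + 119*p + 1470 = (p - 7)^2*(p + 5)*(p + 6)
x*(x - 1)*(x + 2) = x^3 + x^2 - 2*x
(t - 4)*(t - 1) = t^2 - 5*t + 4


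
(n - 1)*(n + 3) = n^2 + 2*n - 3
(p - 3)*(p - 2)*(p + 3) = p^3 - 2*p^2 - 9*p + 18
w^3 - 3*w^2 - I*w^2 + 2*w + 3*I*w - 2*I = (w - 2)*(w - 1)*(w - I)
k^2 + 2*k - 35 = (k - 5)*(k + 7)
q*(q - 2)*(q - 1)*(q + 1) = q^4 - 2*q^3 - q^2 + 2*q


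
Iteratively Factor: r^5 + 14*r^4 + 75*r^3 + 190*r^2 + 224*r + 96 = (r + 3)*(r^4 + 11*r^3 + 42*r^2 + 64*r + 32) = (r + 2)*(r + 3)*(r^3 + 9*r^2 + 24*r + 16) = (r + 1)*(r + 2)*(r + 3)*(r^2 + 8*r + 16) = (r + 1)*(r + 2)*(r + 3)*(r + 4)*(r + 4)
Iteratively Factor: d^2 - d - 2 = (d + 1)*(d - 2)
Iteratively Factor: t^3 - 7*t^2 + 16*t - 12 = (t - 3)*(t^2 - 4*t + 4) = (t - 3)*(t - 2)*(t - 2)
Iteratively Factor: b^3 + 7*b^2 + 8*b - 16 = (b - 1)*(b^2 + 8*b + 16) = (b - 1)*(b + 4)*(b + 4)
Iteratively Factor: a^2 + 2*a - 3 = (a - 1)*(a + 3)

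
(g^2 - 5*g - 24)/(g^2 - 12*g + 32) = (g + 3)/(g - 4)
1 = 1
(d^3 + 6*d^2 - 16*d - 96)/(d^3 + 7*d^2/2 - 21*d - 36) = 2*(d + 4)/(2*d + 3)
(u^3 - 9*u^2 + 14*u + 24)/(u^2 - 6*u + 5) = (u^3 - 9*u^2 + 14*u + 24)/(u^2 - 6*u + 5)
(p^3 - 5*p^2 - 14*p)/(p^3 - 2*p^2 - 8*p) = (p - 7)/(p - 4)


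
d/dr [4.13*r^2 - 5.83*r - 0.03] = 8.26*r - 5.83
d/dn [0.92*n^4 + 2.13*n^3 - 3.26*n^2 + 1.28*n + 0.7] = 3.68*n^3 + 6.39*n^2 - 6.52*n + 1.28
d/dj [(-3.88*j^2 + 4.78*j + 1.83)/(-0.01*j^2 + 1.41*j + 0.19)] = (-5.423*j^2 - 1.4378*j - 1.6721)/(0.0001*j^4 - 0.0282*j^3 + 1.9843*j^2 + 0.5358*j + 0.0361)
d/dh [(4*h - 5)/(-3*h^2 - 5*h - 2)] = 3*(4*h^2 - 10*h - 11)/(9*h^4 + 30*h^3 + 37*h^2 + 20*h + 4)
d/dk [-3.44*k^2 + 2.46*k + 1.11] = 2.46 - 6.88*k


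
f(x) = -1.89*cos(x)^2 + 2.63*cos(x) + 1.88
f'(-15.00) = 3.58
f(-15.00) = -1.21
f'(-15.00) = 3.58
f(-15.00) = -1.21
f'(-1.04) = 0.62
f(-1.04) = 2.73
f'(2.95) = -1.21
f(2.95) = -2.52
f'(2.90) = -1.51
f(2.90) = -2.46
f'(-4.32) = -3.77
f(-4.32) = 0.60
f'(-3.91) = -3.72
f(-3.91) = -0.99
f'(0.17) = 0.19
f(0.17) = 2.64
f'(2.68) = -2.68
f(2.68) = -1.99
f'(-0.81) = 0.02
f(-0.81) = 2.79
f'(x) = 3.78*sin(x)*cos(x) - 2.63*sin(x)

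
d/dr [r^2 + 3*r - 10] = 2*r + 3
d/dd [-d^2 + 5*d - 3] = 5 - 2*d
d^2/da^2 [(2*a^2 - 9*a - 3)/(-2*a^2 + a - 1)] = 8*(8*a^3 + 12*a^2 - 18*a + 1)/(8*a^6 - 12*a^5 + 18*a^4 - 13*a^3 + 9*a^2 - 3*a + 1)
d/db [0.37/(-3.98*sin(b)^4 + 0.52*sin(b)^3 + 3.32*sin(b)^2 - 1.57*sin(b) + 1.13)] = (5.8904*sin(b)^3 - 0.5772*sin(b)^2 - 2.4568*sin(b) + 0.5809)*cos(b)/(-3.98*sin(b)^4 + 0.52*sin(b)^3 + 3.32*sin(b)^2 - 1.57*sin(b) + 1.13)^2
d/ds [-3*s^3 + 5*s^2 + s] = -9*s^2 + 10*s + 1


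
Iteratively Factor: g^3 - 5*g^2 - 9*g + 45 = (g - 5)*(g^2 - 9) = (g - 5)*(g + 3)*(g - 3)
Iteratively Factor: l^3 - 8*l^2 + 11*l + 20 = (l + 1)*(l^2 - 9*l + 20) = (l - 4)*(l + 1)*(l - 5)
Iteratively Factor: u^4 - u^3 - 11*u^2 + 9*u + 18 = (u + 3)*(u^3 - 4*u^2 + u + 6) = (u - 3)*(u + 3)*(u^2 - u - 2) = (u - 3)*(u + 1)*(u + 3)*(u - 2)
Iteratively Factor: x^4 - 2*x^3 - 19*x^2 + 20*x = (x + 4)*(x^3 - 6*x^2 + 5*x) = (x - 5)*(x + 4)*(x^2 - x) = x*(x - 5)*(x + 4)*(x - 1)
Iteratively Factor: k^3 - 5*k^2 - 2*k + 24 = (k - 4)*(k^2 - k - 6) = (k - 4)*(k + 2)*(k - 3)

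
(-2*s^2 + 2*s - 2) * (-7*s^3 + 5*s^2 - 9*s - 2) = 14*s^5 - 24*s^4 + 42*s^3 - 24*s^2 + 14*s + 4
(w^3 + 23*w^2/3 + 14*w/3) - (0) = w^3 + 23*w^2/3 + 14*w/3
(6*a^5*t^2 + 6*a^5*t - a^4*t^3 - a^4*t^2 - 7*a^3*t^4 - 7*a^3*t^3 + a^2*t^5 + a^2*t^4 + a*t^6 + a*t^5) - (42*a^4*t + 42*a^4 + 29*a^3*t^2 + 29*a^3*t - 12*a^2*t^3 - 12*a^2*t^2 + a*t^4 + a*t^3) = 6*a^5*t^2 + 6*a^5*t - a^4*t^3 - a^4*t^2 - 42*a^4*t - 42*a^4 - 7*a^3*t^4 - 7*a^3*t^3 - 29*a^3*t^2 - 29*a^3*t + a^2*t^5 + a^2*t^4 + 12*a^2*t^3 + 12*a^2*t^2 + a*t^6 + a*t^5 - a*t^4 - a*t^3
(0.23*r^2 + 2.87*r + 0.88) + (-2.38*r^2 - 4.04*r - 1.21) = -2.15*r^2 - 1.17*r - 0.33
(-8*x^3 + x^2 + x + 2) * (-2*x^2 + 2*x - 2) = 16*x^5 - 18*x^4 + 16*x^3 - 4*x^2 + 2*x - 4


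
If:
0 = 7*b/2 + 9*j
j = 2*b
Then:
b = 0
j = 0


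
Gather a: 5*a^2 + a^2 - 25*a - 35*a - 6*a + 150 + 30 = 6*a^2 - 66*a + 180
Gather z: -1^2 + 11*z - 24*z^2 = -24*z^2 + 11*z - 1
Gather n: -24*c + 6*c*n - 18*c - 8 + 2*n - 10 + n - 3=-42*c + n*(6*c + 3) - 21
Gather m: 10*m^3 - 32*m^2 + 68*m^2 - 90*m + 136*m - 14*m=10*m^3 + 36*m^2 + 32*m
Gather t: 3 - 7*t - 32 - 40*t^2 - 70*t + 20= -40*t^2 - 77*t - 9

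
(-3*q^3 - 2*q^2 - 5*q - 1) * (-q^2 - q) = 3*q^5 + 5*q^4 + 7*q^3 + 6*q^2 + q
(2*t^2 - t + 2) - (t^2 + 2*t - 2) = t^2 - 3*t + 4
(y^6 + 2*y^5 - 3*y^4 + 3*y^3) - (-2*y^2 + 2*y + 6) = y^6 + 2*y^5 - 3*y^4 + 3*y^3 + 2*y^2 - 2*y - 6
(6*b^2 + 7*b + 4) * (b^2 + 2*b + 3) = 6*b^4 + 19*b^3 + 36*b^2 + 29*b + 12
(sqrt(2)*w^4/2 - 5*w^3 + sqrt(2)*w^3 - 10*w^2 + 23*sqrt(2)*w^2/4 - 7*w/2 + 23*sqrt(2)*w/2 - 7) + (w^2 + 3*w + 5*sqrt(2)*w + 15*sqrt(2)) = sqrt(2)*w^4/2 - 5*w^3 + sqrt(2)*w^3 - 9*w^2 + 23*sqrt(2)*w^2/4 - w/2 + 33*sqrt(2)*w/2 - 7 + 15*sqrt(2)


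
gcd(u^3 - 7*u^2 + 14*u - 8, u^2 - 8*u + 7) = u - 1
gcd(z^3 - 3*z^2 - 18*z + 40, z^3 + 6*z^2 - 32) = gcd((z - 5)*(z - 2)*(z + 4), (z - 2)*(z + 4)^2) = z^2 + 2*z - 8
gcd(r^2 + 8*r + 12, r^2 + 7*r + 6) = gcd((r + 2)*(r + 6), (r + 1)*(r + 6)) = r + 6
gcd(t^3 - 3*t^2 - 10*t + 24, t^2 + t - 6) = t^2 + t - 6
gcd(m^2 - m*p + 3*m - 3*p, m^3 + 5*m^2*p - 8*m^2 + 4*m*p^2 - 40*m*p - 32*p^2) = 1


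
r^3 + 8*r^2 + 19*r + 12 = (r + 1)*(r + 3)*(r + 4)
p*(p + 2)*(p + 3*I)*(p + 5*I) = p^4 + 2*p^3 + 8*I*p^3 - 15*p^2 + 16*I*p^2 - 30*p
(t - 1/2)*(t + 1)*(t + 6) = t^3 + 13*t^2/2 + 5*t/2 - 3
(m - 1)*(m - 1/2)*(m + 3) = m^3 + 3*m^2/2 - 4*m + 3/2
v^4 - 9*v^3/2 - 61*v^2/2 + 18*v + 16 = (v - 8)*(v - 1)*(v + 1/2)*(v + 4)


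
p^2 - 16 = (p - 4)*(p + 4)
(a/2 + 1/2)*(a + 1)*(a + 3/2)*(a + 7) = a^4/2 + 21*a^3/4 + 57*a^2/4 + 59*a/4 + 21/4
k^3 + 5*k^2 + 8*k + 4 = (k + 1)*(k + 2)^2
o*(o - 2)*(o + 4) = o^3 + 2*o^2 - 8*o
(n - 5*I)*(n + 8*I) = n^2 + 3*I*n + 40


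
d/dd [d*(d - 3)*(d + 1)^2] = 4*d^3 - 3*d^2 - 10*d - 3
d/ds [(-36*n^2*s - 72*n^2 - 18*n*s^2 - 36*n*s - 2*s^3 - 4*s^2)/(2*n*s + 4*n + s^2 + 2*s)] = 2*s*(-4*n - s)/(4*n^2 + 4*n*s + s^2)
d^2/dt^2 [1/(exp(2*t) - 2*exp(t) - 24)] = 2*((1 - 2*exp(t))*(-exp(2*t) + 2*exp(t) + 24) - 4*(1 - exp(t))^2*exp(t))*exp(t)/(-exp(2*t) + 2*exp(t) + 24)^3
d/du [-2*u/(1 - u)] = -2/(u - 1)^2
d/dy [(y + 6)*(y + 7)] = 2*y + 13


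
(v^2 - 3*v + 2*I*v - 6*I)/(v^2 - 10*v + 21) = (v + 2*I)/(v - 7)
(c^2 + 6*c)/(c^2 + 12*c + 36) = c/(c + 6)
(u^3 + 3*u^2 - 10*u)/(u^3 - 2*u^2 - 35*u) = (u - 2)/(u - 7)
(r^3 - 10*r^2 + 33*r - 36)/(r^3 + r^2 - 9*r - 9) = (r^2 - 7*r + 12)/(r^2 + 4*r + 3)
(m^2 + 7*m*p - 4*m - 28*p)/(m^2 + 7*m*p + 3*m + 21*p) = (m - 4)/(m + 3)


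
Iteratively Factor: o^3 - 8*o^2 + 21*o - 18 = (o - 3)*(o^2 - 5*o + 6) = (o - 3)^2*(o - 2)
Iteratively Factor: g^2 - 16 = (g - 4)*(g + 4)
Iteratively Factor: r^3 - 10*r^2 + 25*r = (r)*(r^2 - 10*r + 25) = r*(r - 5)*(r - 5)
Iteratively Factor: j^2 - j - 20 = (j + 4)*(j - 5)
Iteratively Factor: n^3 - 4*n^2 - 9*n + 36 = (n + 3)*(n^2 - 7*n + 12) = (n - 3)*(n + 3)*(n - 4)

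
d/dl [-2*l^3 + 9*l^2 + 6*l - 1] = -6*l^2 + 18*l + 6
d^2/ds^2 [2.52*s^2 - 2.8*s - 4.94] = 5.04000000000000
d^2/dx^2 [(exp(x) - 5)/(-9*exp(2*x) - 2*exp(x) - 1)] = (-81*exp(4*x) + 1638*exp(3*x) + 324*exp(2*x) - 158*exp(x) - 11)*exp(x)/(729*exp(6*x) + 486*exp(5*x) + 351*exp(4*x) + 116*exp(3*x) + 39*exp(2*x) + 6*exp(x) + 1)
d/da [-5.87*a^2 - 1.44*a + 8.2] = -11.74*a - 1.44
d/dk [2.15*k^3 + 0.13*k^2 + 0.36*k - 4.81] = 6.45*k^2 + 0.26*k + 0.36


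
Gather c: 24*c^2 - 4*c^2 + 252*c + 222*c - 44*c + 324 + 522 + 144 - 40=20*c^2 + 430*c + 950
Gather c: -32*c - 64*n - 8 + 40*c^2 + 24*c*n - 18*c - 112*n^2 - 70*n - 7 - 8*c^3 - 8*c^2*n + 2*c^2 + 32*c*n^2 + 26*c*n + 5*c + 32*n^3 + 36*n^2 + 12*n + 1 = -8*c^3 + c^2*(42 - 8*n) + c*(32*n^2 + 50*n - 45) + 32*n^3 - 76*n^2 - 122*n - 14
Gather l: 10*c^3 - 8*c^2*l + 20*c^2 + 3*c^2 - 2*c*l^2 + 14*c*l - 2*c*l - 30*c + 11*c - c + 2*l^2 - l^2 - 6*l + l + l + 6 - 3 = 10*c^3 + 23*c^2 - 20*c + l^2*(1 - 2*c) + l*(-8*c^2 + 12*c - 4) + 3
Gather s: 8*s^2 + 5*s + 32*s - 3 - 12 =8*s^2 + 37*s - 15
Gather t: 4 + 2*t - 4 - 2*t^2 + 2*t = -2*t^2 + 4*t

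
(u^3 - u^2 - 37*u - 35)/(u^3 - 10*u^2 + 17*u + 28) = (u + 5)/(u - 4)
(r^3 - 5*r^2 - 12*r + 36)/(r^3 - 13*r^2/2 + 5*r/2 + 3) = 2*(r^2 + r - 6)/(2*r^2 - r - 1)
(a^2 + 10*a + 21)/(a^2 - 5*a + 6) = (a^2 + 10*a + 21)/(a^2 - 5*a + 6)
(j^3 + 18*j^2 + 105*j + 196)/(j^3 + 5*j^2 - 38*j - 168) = (j + 7)/(j - 6)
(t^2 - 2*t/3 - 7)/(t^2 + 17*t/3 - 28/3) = (3*t^2 - 2*t - 21)/(3*t^2 + 17*t - 28)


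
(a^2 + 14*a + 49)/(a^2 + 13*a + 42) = (a + 7)/(a + 6)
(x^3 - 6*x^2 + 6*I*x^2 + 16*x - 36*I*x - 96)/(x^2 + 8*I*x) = x - 6 - 2*I + 12*I/x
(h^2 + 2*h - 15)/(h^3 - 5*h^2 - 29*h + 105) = 1/(h - 7)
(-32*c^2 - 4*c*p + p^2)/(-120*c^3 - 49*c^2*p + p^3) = (4*c + p)/(15*c^2 + 8*c*p + p^2)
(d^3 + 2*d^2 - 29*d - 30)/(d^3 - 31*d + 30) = (d + 1)/(d - 1)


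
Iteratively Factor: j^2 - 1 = (j - 1)*(j + 1)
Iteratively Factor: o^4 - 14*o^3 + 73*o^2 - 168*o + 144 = (o - 3)*(o^3 - 11*o^2 + 40*o - 48) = (o - 4)*(o - 3)*(o^2 - 7*o + 12) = (o - 4)^2*(o - 3)*(o - 3)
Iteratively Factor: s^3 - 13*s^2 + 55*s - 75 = (s - 3)*(s^2 - 10*s + 25) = (s - 5)*(s - 3)*(s - 5)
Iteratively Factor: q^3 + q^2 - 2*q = (q + 2)*(q^2 - q) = (q - 1)*(q + 2)*(q)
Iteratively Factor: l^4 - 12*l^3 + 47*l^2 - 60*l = (l - 3)*(l^3 - 9*l^2 + 20*l) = (l - 5)*(l - 3)*(l^2 - 4*l) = l*(l - 5)*(l - 3)*(l - 4)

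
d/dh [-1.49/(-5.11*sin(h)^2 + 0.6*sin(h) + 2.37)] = (0.894 - 15.2278*sin(h))*cos(h)/(-5.11*sin(h)^2 + 0.6*sin(h) + 2.37)^2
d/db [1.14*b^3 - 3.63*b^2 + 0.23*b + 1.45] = 3.42*b^2 - 7.26*b + 0.23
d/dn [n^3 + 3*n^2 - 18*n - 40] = 3*n^2 + 6*n - 18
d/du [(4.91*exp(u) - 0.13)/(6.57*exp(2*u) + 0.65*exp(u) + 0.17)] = (-32.2587*exp(2*u) + 1.7082*exp(u) + 0.9192)*exp(u)/(43.1649*exp(4*u) + 8.541*exp(3*u) + 2.6563*exp(2*u) + 0.221*exp(u) + 0.0289)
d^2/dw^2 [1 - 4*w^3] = -24*w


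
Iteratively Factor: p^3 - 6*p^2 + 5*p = (p - 5)*(p^2 - p) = p*(p - 5)*(p - 1)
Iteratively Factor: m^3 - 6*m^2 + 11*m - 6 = (m - 2)*(m^2 - 4*m + 3) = (m - 3)*(m - 2)*(m - 1)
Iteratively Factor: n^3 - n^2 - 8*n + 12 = (n - 2)*(n^2 + n - 6) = (n - 2)*(n + 3)*(n - 2)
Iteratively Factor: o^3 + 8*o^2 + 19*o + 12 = (o + 3)*(o^2 + 5*o + 4) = (o + 1)*(o + 3)*(o + 4)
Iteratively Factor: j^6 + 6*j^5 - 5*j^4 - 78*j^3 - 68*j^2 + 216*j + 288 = (j + 3)*(j^5 + 3*j^4 - 14*j^3 - 36*j^2 + 40*j + 96) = (j - 2)*(j + 3)*(j^4 + 5*j^3 - 4*j^2 - 44*j - 48) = (j - 2)*(j + 2)*(j + 3)*(j^3 + 3*j^2 - 10*j - 24) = (j - 3)*(j - 2)*(j + 2)*(j + 3)*(j^2 + 6*j + 8) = (j - 3)*(j - 2)*(j + 2)*(j + 3)*(j + 4)*(j + 2)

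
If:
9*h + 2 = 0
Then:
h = -2/9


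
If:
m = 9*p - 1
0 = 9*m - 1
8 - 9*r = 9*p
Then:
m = 1/9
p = 10/81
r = 62/81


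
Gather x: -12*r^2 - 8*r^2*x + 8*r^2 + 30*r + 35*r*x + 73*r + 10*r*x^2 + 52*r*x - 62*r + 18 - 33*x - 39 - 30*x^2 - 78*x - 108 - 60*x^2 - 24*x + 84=-4*r^2 + 41*r + x^2*(10*r - 90) + x*(-8*r^2 + 87*r - 135) - 45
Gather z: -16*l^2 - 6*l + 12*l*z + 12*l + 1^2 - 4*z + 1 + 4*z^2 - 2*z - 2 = -16*l^2 + 6*l + 4*z^2 + z*(12*l - 6)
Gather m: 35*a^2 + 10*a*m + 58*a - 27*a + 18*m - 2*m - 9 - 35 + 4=35*a^2 + 31*a + m*(10*a + 16) - 40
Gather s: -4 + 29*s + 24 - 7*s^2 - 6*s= -7*s^2 + 23*s + 20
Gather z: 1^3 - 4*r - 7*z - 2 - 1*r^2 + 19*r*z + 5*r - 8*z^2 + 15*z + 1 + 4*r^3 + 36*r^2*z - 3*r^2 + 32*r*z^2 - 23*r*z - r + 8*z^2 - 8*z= 4*r^3 - 4*r^2 + 32*r*z^2 + z*(36*r^2 - 4*r)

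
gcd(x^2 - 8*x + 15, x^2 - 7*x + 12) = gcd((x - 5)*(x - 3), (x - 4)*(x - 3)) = x - 3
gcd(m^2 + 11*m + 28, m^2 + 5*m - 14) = m + 7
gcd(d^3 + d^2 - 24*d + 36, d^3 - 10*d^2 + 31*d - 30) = d^2 - 5*d + 6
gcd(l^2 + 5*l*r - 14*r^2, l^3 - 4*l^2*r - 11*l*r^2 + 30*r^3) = -l + 2*r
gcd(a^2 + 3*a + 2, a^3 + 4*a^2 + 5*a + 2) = a^2 + 3*a + 2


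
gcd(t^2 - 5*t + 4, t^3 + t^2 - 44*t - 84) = 1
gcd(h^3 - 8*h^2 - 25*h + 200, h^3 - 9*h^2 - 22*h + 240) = h^2 - 3*h - 40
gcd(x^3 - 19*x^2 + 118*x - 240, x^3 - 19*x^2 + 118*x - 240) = x^3 - 19*x^2 + 118*x - 240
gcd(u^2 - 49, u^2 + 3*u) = 1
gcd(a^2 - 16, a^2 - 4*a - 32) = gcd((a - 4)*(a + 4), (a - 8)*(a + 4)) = a + 4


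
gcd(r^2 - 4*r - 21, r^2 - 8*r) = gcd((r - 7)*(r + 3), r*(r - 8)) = 1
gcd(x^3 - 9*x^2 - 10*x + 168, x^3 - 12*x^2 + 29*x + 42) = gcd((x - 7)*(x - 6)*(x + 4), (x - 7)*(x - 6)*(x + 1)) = x^2 - 13*x + 42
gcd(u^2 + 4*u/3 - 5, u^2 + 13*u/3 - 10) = u - 5/3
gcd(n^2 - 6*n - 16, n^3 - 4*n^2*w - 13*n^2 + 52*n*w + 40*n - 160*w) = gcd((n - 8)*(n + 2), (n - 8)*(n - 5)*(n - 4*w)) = n - 8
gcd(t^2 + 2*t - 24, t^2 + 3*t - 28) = t - 4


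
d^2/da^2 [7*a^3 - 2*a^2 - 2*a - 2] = 42*a - 4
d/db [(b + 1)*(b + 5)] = 2*b + 6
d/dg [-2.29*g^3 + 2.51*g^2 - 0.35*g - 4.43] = -6.87*g^2 + 5.02*g - 0.35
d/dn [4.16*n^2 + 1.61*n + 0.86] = 8.32*n + 1.61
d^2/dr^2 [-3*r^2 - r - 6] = -6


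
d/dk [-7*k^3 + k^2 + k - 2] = -21*k^2 + 2*k + 1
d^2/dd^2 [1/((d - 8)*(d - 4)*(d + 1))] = 2*(6*d^4 - 88*d^3 + 423*d^2 - 756*d + 752)/(d^9 - 33*d^8 + 423*d^7 - 2555*d^6 + 6348*d^5 + 2256*d^4 - 31168*d^3 + 4608*d^2 + 61440*d + 32768)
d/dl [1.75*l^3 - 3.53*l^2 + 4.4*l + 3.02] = 5.25*l^2 - 7.06*l + 4.4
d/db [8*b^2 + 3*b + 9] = 16*b + 3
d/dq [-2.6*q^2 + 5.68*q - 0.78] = 5.68 - 5.2*q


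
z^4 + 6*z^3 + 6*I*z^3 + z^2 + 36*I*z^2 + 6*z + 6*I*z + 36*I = (z + 6)*(z - I)*(z + I)*(z + 6*I)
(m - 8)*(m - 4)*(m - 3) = m^3 - 15*m^2 + 68*m - 96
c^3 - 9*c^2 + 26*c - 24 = (c - 4)*(c - 3)*(c - 2)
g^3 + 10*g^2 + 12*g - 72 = (g - 2)*(g + 6)^2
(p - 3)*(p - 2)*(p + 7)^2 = p^4 + 9*p^3 - 15*p^2 - 161*p + 294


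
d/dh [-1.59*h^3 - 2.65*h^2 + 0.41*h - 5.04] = -4.77*h^2 - 5.3*h + 0.41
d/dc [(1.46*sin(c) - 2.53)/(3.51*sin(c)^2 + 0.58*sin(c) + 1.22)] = (-5.1246*sin(c)^2 + 17.7606*sin(c) + 3.2486)*cos(c)/(12.3201*sin(c)^4 + 4.0716*sin(c)^3 + 8.9008*sin(c)^2 + 1.4152*sin(c) + 1.4884)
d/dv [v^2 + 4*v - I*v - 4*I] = 2*v + 4 - I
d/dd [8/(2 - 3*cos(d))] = -24*sin(d)/(3*cos(d) - 2)^2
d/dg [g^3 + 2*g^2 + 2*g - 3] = 3*g^2 + 4*g + 2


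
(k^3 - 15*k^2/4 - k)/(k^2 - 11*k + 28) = k*(4*k + 1)/(4*(k - 7))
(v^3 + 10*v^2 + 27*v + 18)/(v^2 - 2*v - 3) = (v^2 + 9*v + 18)/(v - 3)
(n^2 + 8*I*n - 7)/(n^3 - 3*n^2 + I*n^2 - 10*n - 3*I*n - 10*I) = (n + 7*I)/(n^2 - 3*n - 10)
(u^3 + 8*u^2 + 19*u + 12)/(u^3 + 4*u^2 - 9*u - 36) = (u + 1)/(u - 3)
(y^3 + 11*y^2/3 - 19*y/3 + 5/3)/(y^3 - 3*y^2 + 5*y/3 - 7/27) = 9*(y^2 + 4*y - 5)/(9*y^2 - 24*y + 7)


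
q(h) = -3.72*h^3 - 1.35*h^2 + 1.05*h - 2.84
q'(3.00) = -107.49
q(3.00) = -112.28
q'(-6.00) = -384.51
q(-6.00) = 745.78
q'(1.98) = -48.05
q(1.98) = -34.93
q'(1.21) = -18.56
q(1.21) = -10.14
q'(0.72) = -6.68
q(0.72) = -4.17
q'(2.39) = -69.15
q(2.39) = -58.83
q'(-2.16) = -45.19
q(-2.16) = 26.08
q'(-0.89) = -5.39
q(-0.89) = -2.22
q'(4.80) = -269.04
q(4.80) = -440.31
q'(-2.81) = -79.48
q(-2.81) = 66.09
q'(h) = -11.16*h^2 - 2.7*h + 1.05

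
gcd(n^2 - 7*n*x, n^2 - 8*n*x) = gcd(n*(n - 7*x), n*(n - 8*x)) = n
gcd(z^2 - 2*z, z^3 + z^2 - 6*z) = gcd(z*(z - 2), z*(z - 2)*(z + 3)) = z^2 - 2*z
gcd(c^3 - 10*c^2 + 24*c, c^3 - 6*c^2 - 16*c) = c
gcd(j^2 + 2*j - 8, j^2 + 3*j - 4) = j + 4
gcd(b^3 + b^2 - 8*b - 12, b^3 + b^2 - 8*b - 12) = b^3 + b^2 - 8*b - 12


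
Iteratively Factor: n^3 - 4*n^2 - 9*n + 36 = (n - 3)*(n^2 - n - 12) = (n - 4)*(n - 3)*(n + 3)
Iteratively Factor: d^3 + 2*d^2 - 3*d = (d)*(d^2 + 2*d - 3) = d*(d + 3)*(d - 1)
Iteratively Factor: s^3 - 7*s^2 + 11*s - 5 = (s - 5)*(s^2 - 2*s + 1) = (s - 5)*(s - 1)*(s - 1)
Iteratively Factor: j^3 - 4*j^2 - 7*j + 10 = (j + 2)*(j^2 - 6*j + 5) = (j - 1)*(j + 2)*(j - 5)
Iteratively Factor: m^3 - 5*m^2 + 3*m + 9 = (m + 1)*(m^2 - 6*m + 9) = (m - 3)*(m + 1)*(m - 3)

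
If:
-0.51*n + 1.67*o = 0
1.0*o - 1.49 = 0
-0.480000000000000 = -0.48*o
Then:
No Solution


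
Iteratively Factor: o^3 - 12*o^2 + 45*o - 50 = (o - 5)*(o^2 - 7*o + 10) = (o - 5)^2*(o - 2)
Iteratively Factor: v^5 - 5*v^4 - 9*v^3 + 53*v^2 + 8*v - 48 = (v - 4)*(v^4 - v^3 - 13*v^2 + v + 12) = (v - 4)*(v + 3)*(v^3 - 4*v^2 - v + 4) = (v - 4)^2*(v + 3)*(v^2 - 1) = (v - 4)^2*(v - 1)*(v + 3)*(v + 1)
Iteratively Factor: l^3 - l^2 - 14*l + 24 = (l + 4)*(l^2 - 5*l + 6) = (l - 2)*(l + 4)*(l - 3)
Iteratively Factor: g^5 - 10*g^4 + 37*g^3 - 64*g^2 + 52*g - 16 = (g - 1)*(g^4 - 9*g^3 + 28*g^2 - 36*g + 16) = (g - 2)*(g - 1)*(g^3 - 7*g^2 + 14*g - 8) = (g - 2)*(g - 1)^2*(g^2 - 6*g + 8) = (g - 2)^2*(g - 1)^2*(g - 4)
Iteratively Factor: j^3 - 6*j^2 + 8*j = (j - 2)*(j^2 - 4*j) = j*(j - 2)*(j - 4)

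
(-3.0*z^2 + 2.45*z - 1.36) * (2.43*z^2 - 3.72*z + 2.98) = -7.29*z^4 + 17.1135*z^3 - 21.3588*z^2 + 12.3602*z - 4.0528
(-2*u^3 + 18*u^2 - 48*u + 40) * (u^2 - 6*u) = -2*u^5 + 30*u^4 - 156*u^3 + 328*u^2 - 240*u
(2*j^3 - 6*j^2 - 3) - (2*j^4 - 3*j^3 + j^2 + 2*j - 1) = -2*j^4 + 5*j^3 - 7*j^2 - 2*j - 2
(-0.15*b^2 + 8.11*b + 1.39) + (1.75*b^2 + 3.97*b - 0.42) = 1.6*b^2 + 12.08*b + 0.97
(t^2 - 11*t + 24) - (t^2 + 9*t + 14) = 10 - 20*t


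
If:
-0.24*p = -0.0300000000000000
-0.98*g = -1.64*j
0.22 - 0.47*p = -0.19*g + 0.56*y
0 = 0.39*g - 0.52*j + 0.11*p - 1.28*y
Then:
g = -1.00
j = -0.60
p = 0.12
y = -0.05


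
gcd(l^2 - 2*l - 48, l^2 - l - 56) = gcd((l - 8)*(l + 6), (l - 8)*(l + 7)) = l - 8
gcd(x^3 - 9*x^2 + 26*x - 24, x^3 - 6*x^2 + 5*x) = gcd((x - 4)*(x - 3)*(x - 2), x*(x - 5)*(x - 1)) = 1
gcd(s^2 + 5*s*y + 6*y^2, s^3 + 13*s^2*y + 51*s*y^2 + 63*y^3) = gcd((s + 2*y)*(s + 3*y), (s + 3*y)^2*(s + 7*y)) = s + 3*y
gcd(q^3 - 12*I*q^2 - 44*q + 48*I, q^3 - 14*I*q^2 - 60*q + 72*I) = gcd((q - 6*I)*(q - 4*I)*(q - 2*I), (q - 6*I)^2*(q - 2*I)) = q^2 - 8*I*q - 12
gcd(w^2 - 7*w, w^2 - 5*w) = w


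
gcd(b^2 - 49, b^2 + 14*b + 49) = b + 7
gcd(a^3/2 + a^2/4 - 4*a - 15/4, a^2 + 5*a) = 1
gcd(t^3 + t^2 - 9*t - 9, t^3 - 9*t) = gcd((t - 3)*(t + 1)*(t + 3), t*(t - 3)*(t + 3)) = t^2 - 9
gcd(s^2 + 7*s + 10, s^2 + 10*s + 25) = s + 5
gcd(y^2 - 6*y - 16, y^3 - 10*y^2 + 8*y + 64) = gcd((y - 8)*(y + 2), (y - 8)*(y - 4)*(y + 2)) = y^2 - 6*y - 16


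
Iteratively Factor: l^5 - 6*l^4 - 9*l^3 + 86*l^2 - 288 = (l - 4)*(l^4 - 2*l^3 - 17*l^2 + 18*l + 72) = (l - 4)*(l - 3)*(l^3 + l^2 - 14*l - 24) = (l - 4)*(l - 3)*(l + 3)*(l^2 - 2*l - 8) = (l - 4)^2*(l - 3)*(l + 3)*(l + 2)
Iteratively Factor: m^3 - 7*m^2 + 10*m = (m - 2)*(m^2 - 5*m) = m*(m - 2)*(m - 5)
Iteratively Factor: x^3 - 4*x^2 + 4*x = (x - 2)*(x^2 - 2*x) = x*(x - 2)*(x - 2)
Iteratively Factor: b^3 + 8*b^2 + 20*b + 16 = (b + 2)*(b^2 + 6*b + 8) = (b + 2)*(b + 4)*(b + 2)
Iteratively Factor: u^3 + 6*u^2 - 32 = (u - 2)*(u^2 + 8*u + 16) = (u - 2)*(u + 4)*(u + 4)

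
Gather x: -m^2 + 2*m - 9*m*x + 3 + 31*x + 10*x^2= -m^2 + 2*m + 10*x^2 + x*(31 - 9*m) + 3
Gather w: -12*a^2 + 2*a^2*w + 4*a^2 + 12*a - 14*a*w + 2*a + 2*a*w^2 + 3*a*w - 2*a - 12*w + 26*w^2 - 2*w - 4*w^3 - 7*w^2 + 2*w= -8*a^2 + 12*a - 4*w^3 + w^2*(2*a + 19) + w*(2*a^2 - 11*a - 12)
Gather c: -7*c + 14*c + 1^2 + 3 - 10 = 7*c - 6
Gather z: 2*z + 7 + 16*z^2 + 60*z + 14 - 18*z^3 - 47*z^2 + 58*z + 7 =-18*z^3 - 31*z^2 + 120*z + 28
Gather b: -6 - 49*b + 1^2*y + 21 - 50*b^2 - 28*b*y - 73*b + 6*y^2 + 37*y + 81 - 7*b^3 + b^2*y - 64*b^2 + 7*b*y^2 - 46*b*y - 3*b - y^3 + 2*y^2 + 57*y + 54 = -7*b^3 + b^2*(y - 114) + b*(7*y^2 - 74*y - 125) - y^3 + 8*y^2 + 95*y + 150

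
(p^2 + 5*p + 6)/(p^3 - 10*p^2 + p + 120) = (p + 2)/(p^2 - 13*p + 40)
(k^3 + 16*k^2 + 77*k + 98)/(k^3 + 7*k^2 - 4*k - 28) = (k + 7)/(k - 2)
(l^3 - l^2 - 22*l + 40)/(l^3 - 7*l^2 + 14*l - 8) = (l + 5)/(l - 1)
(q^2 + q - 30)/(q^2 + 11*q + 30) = (q - 5)/(q + 5)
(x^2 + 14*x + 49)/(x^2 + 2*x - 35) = (x + 7)/(x - 5)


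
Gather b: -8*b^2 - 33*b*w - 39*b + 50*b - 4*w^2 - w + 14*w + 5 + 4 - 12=-8*b^2 + b*(11 - 33*w) - 4*w^2 + 13*w - 3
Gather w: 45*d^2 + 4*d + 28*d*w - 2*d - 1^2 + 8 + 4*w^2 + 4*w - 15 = 45*d^2 + 2*d + 4*w^2 + w*(28*d + 4) - 8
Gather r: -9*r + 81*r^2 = 81*r^2 - 9*r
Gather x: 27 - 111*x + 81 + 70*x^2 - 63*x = 70*x^2 - 174*x + 108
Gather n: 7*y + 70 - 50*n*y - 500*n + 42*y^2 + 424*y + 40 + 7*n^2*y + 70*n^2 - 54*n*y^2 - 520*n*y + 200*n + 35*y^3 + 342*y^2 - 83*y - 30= n^2*(7*y + 70) + n*(-54*y^2 - 570*y - 300) + 35*y^3 + 384*y^2 + 348*y + 80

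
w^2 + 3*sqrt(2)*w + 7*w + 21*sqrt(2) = (w + 7)*(w + 3*sqrt(2))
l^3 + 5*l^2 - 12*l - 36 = (l - 3)*(l + 2)*(l + 6)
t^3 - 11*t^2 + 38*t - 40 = (t - 5)*(t - 4)*(t - 2)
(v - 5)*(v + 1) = v^2 - 4*v - 5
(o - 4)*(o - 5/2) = o^2 - 13*o/2 + 10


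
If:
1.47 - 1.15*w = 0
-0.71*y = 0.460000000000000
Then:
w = 1.28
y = -0.65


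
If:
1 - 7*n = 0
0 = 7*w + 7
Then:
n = 1/7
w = -1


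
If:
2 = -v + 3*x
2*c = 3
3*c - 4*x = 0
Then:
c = 3/2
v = 11/8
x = 9/8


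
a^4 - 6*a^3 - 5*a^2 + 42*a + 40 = (a - 5)*(a - 4)*(a + 1)*(a + 2)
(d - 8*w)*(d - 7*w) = d^2 - 15*d*w + 56*w^2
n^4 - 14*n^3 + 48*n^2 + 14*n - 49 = (n - 7)^2*(n - 1)*(n + 1)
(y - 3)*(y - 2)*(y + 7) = y^3 + 2*y^2 - 29*y + 42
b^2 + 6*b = b*(b + 6)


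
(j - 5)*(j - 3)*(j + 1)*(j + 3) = j^4 - 4*j^3 - 14*j^2 + 36*j + 45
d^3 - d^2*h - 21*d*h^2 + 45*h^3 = (d - 3*h)^2*(d + 5*h)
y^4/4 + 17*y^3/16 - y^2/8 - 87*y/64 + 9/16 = (y/4 + 1)*(y - 3/4)*(y - 1/2)*(y + 3/2)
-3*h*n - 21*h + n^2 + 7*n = (-3*h + n)*(n + 7)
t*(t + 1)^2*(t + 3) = t^4 + 5*t^3 + 7*t^2 + 3*t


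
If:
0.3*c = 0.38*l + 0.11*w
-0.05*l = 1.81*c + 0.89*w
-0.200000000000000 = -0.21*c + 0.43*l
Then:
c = -0.51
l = -0.71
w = 1.08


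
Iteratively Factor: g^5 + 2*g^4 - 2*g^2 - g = (g)*(g^4 + 2*g^3 - 2*g - 1) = g*(g + 1)*(g^3 + g^2 - g - 1) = g*(g - 1)*(g + 1)*(g^2 + 2*g + 1) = g*(g - 1)*(g + 1)^2*(g + 1)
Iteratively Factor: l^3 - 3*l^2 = (l)*(l^2 - 3*l) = l*(l - 3)*(l)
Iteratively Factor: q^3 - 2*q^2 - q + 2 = (q + 1)*(q^2 - 3*q + 2) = (q - 1)*(q + 1)*(q - 2)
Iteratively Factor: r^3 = (r)*(r^2) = r^2*(r)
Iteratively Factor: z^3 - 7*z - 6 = (z - 3)*(z^2 + 3*z + 2) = (z - 3)*(z + 2)*(z + 1)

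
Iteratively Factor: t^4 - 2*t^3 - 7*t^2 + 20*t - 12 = (t + 3)*(t^3 - 5*t^2 + 8*t - 4) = (t - 2)*(t + 3)*(t^2 - 3*t + 2) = (t - 2)^2*(t + 3)*(t - 1)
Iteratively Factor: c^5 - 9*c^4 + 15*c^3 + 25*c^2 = (c)*(c^4 - 9*c^3 + 15*c^2 + 25*c) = c*(c + 1)*(c^3 - 10*c^2 + 25*c) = c*(c - 5)*(c + 1)*(c^2 - 5*c) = c*(c - 5)^2*(c + 1)*(c)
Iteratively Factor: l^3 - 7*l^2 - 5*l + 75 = (l - 5)*(l^2 - 2*l - 15) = (l - 5)^2*(l + 3)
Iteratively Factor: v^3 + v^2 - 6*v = (v + 3)*(v^2 - 2*v) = v*(v + 3)*(v - 2)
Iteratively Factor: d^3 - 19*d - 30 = (d + 3)*(d^2 - 3*d - 10) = (d - 5)*(d + 3)*(d + 2)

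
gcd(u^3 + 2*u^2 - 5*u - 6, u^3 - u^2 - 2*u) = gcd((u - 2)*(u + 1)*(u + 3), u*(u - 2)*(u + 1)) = u^2 - u - 2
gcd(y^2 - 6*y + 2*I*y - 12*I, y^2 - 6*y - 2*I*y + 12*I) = y - 6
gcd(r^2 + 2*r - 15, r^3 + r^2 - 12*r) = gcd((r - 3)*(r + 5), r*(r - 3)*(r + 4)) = r - 3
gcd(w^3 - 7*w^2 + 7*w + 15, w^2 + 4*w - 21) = w - 3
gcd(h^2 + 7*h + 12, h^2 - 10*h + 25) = 1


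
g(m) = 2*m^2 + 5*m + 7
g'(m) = 4*m + 5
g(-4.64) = 26.86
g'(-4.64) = -13.56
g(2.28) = 28.80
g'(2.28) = 14.12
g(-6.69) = 63.06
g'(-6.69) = -21.76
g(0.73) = 11.72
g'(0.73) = 7.92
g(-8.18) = 99.92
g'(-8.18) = -27.72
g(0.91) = 13.21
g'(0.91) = 8.64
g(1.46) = 18.56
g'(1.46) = 10.84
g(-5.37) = 37.82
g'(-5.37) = -16.48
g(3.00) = 40.00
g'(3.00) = 17.00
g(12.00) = 355.00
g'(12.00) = 53.00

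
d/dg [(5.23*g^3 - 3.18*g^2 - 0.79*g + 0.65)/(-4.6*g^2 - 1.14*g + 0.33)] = (-24.058*g^4 - 11.9244*g^3 + 5.1689*g^2 + 3.8812*g + 0.4803)/(21.16*g^4 + 10.488*g^3 - 1.7364*g^2 - 0.7524*g + 0.1089)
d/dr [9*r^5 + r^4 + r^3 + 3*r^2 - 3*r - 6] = 45*r^4 + 4*r^3 + 3*r^2 + 6*r - 3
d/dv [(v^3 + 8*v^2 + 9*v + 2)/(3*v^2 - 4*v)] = (3*v^4 - 8*v^3 - 59*v^2 - 12*v + 8)/(v^2*(9*v^2 - 24*v + 16))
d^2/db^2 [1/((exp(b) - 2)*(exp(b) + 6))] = 4*(exp(3*b) + 3*exp(2*b) + 16*exp(b) + 12)*exp(b)/(exp(6*b) + 12*exp(5*b) + 12*exp(4*b) - 224*exp(3*b) - 144*exp(2*b) + 1728*exp(b) - 1728)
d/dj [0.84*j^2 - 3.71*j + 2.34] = 1.68*j - 3.71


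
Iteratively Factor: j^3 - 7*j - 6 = (j - 3)*(j^2 + 3*j + 2) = (j - 3)*(j + 2)*(j + 1)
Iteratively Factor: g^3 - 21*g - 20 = (g + 1)*(g^2 - g - 20) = (g - 5)*(g + 1)*(g + 4)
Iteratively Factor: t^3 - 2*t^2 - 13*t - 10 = (t + 1)*(t^2 - 3*t - 10) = (t - 5)*(t + 1)*(t + 2)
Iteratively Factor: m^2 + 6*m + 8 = (m + 2)*(m + 4)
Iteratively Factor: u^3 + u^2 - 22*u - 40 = (u - 5)*(u^2 + 6*u + 8) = (u - 5)*(u + 2)*(u + 4)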